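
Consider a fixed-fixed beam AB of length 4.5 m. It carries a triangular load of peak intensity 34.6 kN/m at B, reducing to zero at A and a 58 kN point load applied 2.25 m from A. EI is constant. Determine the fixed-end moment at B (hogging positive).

Take the two fixed-end moments M_A, M_B as redundants; the released structure is the simple span AB.
Simple-span end rotations at A and B under the given loads:
  at A: triangular load, peak 34.6: 7w₀L³/(360EI) = 61.31/EI
  at B: triangular load, peak 34.6: w₀L³/(45EI) = 70.06/EI
  at A: point load 58 at a = 2.25: Pab(L + b)/(6LEI) = 73.41/EI
  at B: point load 58 at a = 2.25: Pab(L + a)/(6LEI) = 73.41/EI
  θ_A0 = 134.7/EI,  θ_B0 = 143.5/EI
Flexibility coefficients: a unit moment at one end gives L/(3EI) there and L/(6EI) at the far end, so f₁₁ = f₂₂ = 1.5/EI and f₁₂ = f₂₁ = 0.75/EI.
Compatibility — zero rotation at each built-in end:
  1.5 M_A + 0.75 M_B = 134.7
  0.75 M_A + 1.5 M_B = 143.5
Solving the pair gives M_A = 55.98 kN·m and M_B = 67.66 kN·m (hogging).

M_B = 67.66 kN·m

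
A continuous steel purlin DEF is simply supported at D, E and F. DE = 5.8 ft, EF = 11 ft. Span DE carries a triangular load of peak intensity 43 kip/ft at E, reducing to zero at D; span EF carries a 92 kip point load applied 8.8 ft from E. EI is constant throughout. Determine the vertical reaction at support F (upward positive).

Insert a hinge at E; M_E is the redundant, and each span becomes simply supported.
Rotations at E on the released spans (each span's end-slope, ×1/EI):
  span DE: triangular load, peak 43: w₀L³/(45EI) = 186.4/EI
  span EF: point load 92 at a = 8.8: Pab(L + b)/(6LEI) = 356.2/EI
  relative rotation θ_0 = (186.4 + 356.2)/EI = 542.7/EI
A unit hogging moment at E produces rotation L₁/(3EI) + L₂/(3EI) = 5.6/EI.
Slope continuity at E: θ_0 = M_E·5.6/EI, so M_E = 542.7/5.6 = 96.9 kip·ft (hogging).
Span EF, ΣM about F: R_E^{EF}·11 = 202.4 + 96.9, so R_E^{EF} = 27.21 kip and R_F = 92 − 27.21 = 64.79 kip.

R_F = 64.79 kip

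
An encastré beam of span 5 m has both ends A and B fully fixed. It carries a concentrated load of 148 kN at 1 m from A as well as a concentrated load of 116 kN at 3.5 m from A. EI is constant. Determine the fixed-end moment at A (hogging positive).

M_A = 131.3 kN·m

Take the two fixed-end moments M_A, M_B as redundants; the released structure is the simple span AB.
End rotations of the released simple span under the applied load (×1/EI):
  at A: point load 148 at a = 1: Pab(L + b)/(6LEI) = 177.6/EI
  at B: point load 148 at a = 1: Pab(L + a)/(6LEI) = 118.4/EI
  at A: point load 116 at a = 3.5: Pab(L + b)/(6LEI) = 131.9/EI
  at B: point load 116 at a = 3.5: Pab(L + a)/(6LEI) = 172.6/EI
  θ_A0 = 309.6/EI,  θ_B0 = 290.9/EI
Flexibility coefficients: a unit moment at one end gives L/(3EI) there and L/(6EI) at the far end, so f₁₁ = f₂₂ = 1.667/EI and f₁₂ = f₂₁ = 0.8333/EI.
Compatibility — zero rotation at each built-in end:
  1.667 M_A + 0.8333 M_B = 309.6
  0.8333 M_A + 1.667 M_B = 290.9
Solving the pair gives M_A = 131.3 kN·m and M_B = 108.9 kN·m (hogging).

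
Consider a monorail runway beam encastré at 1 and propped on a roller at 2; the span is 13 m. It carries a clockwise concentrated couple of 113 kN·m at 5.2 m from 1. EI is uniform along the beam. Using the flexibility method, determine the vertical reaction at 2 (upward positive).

Release the roller at 2. Primary structure: cantilever fixed at 1.
Primary-structure tip deflection at 2 by superposition:
  clockwise couple 113 at a = 5.2: M₀a(2L − a)/(2EI) = 6111/EI
Flexibility coefficient — unit upward force at 2: δ_{22} = L³/(3EI) = 732.3/EI.
Compatibility at 2: δ_0 − R_2·δ_{22} = 0, so R_2 = 6111/732.3 = 8.345 kN.

R_2 = 8.345 kN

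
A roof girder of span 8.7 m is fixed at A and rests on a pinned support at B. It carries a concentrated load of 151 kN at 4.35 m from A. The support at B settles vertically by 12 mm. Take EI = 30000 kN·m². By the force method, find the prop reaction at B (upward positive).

R_B = 45.55 kN

Take the reaction at B as the redundant and release it; the primary structure is a cantilever fixed at A.
Downward deflection at the released point B due to the loads:
  point load 151 at a = 4.35: Pa²(3L − a)/(6EI) = 10358/EI
Tip deflection under a unit load at B: L³/(3EI) = 219.5/EI.
With EI = 30000 kN·m²: δ_0 = 0.34526 m and δ_{BB} = 0.007317 m/kN.
Compatibility — the beam at B must follow the support down by 0.012 m: δ_0 − R_B·δ_{BB} = 0.012, so R_B = (0.34526 − 0.012)/0.007317 = 45.55 kN.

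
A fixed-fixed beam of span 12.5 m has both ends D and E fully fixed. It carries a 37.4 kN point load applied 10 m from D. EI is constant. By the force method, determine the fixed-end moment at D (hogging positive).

Release both end moments; the primary structure is a simply-supported span DE with redundants M_D and M_E.
Simple-span end rotations at D and E under the given loads:
  at D: point load 37.4 at a = 10: Pab(L + b)/(6LEI) = 187/EI
  at E: point load 37.4 at a = 10: Pab(L + a)/(6LEI) = 280.5/EI
  θ_D0 = 187/EI,  θ_E0 = 280.5/EI
Flexibility coefficients: a unit moment at one end gives L/(3EI) there and L/(6EI) at the far end, so f₁₁ = f₂₂ = 4.167/EI and f₁₂ = f₂₁ = 2.083/EI.
Compatibility — zero rotation at each built-in end:
  4.167 M_D + 2.083 M_E = 187
  2.083 M_D + 4.167 M_E = 280.5
Solving the pair gives M_D = 14.96 kN·m and M_E = 59.84 kN·m (hogging).

M_D = 14.96 kN·m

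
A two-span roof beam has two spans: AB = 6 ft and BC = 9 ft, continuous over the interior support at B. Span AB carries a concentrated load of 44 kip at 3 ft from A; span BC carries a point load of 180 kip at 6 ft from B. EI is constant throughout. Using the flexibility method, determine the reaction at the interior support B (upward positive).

R_B = 127.5 kip

Take M_B as the redundant. Released structure: two simple spans AB and BC with a hinge at B.
Discontinuity in slope at B on the released structure — sum the simple-span end rotations:
  span AB: point load 44 at a = 3: Pab(L + a)/(6LEI) = 99/EI
  span BC: point load 180 at a = 6: Pab(L + b)/(6LEI) = 720/EI
  relative rotation θ_0 = (99 + 720)/EI = 819/EI
A unit hogging moment at B produces rotation L₁/(3EI) + L₂/(3EI) = 5/EI.
Slope continuity at B: θ_0 = M_B·5/EI, so M_B = 819/5 = 163.8 kip·ft (hogging).
Span AB, ΣM about A with M_B applied at B: R_B^{AB}·6 = 132 + 163.8, so R_B^{AB} = 49.3 kip and R_A = 44 − 49.3 = -5.3 kip.
Span BC, ΣM about C: R_B^{BC}·9 = 540 + 163.8, so R_B^{BC} = 78.2 kip and R_C = 180 − 78.2 = 101.8 kip.
R_B = 49.3 + 78.2 = 127.5 kip.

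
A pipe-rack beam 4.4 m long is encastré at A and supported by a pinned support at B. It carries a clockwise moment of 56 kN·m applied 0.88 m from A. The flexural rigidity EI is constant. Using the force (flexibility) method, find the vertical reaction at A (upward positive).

R_A = -6.873 kN

Take the reaction at B as the redundant and release it; the primary structure is a cantilever fixed at A.
Primary-structure tip deflection at B by superposition:
  clockwise couple 56 at a = 0.88: M₀a(2L − a)/(2EI) = 195.1/EI
Tip deflection under a unit load at B: L³/(3EI) = 28.39/EI.
Compatibility at B: δ_0 − R_B·δ_{BB} = 0, so R_B = 195.1/28.39 = 6.873 kN.
Vertical equilibrium: R_A = ΣP − R_B = 0 − 6.873 = -6.873 kN.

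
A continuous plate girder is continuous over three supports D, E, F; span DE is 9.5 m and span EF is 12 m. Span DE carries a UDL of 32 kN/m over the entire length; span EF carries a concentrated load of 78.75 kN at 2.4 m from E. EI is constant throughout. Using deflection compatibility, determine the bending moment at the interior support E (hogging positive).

M_E = 235.5 kN·m

Take M_E as the redundant. Released structure: two simple spans DE and EF with a hinge at E.
End slopes at the hinge E, treating each span as simply supported:
  span DE: UDL 32: wL³/(24EI) = 1143/EI
  span EF: point load 78.75 at a = 2.4: Pab(L + b)/(6LEI) = 544.3/EI
  relative rotation θ_0 = (1143 + 544.3)/EI = 1687/EI
A unit hogging moment at E produces rotation L₁/(3EI) + L₂/(3EI) = 7.167/EI.
Slope continuity at E: θ_0 = M_E·7.167/EI, so M_E = 1687/7.167 = 235.5 kN·m (hogging).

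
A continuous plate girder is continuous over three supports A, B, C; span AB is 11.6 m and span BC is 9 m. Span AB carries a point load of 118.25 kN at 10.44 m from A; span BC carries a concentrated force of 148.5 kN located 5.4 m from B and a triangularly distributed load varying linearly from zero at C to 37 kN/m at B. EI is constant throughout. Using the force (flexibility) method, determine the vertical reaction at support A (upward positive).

Release continuity at B by inserting a hinge; the redundant is the internal moment M_B. The primary structure is two simply-supported spans AB and BC.
Rotations at B on the released spans (each span's end-slope, ×1/EI):
  span AB: point load 118.25 at a = 10.44: Pab(L + a)/(6LEI) = 453.5/EI
  span BC: point load 148.5 at a = 5.4: Pab(L + b)/(6LEI) = 673.6/EI
  span BC: triangular load, peak 37: w₀L³/(45EI) = 599.4/EI
  relative rotation θ_0 = (453.5 + 1273)/EI = 1726/EI
A unit hogging moment at B produces rotation L₁/(3EI) + L₂/(3EI) = 6.867/EI.
Compatibility: M_B·(L₁+L₂)/(3EI) = θ_0, giving M_B = 251.4 kN·m (hogging).
Span AB, ΣM about A with M_B applied at B: R_B^{AB}·11.6 = 1235 + 251.4, so R_B^{AB} = 128.1 kN and R_A = 118.2 − 128.1 = -9.85 kN.

R_A = -9.85 kN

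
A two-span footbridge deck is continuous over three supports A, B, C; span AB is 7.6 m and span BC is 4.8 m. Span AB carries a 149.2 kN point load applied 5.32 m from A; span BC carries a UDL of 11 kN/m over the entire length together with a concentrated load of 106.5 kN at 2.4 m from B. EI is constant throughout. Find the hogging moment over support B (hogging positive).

Take M_B as the redundant. Released structure: two simple spans AB and BC with a hinge at B.
End slopes at the hinge B, treating each span as simply supported:
  span AB: point load 149.2 at a = 5.32: Pab(L + a)/(6LEI) = 512.8/EI
  span BC: UDL 11: wL³/(24EI) = 50.69/EI
  span BC: point load 106.5 at a = 2.4: Pab(L + b)/(6LEI) = 153.4/EI
  relative rotation θ_0 = (512.8 + 204)/EI = 716.8/EI
A unit hogging moment at B produces rotation L₁/(3EI) + L₂/(3EI) = 4.133/EI.
Slope continuity at B: θ_0 = M_B·4.133/EI, so M_B = 716.8/4.133 = 173.4 kN·m (hogging).

M_B = 173.4 kN·m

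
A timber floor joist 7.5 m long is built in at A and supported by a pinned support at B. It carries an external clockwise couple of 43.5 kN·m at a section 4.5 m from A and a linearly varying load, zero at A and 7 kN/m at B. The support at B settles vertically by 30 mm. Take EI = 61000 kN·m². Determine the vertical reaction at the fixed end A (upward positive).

R_A = 17.52 kN

Take the reaction at B as the redundant and release it; the primary structure is a cantilever fixed at A.
Free-end deflection of the primary structure under the applied loading (downward +):
  clockwise couple 43.5 at a = 4.5: M₀a(2L − a)/(2EI) = 1028/EI
  triangular load, peak 7 at the free end: 11w₀L⁴/(120EI) = 2030/EI
  δ_0 = 3058/EI
Tip deflection under a unit load at B: L³/(3EI) = 140.6/EI.
With EI = 61000 kN·m²: δ_0 = 0.050131 m and δ_{BB} = 0.002305 m/kN.
Compatibility — the beam at B must follow the support down by 0.03 m: δ_0 − R_B·δ_{BB} = 0.03, so R_B = (0.050131 − 0.03)/0.002305 = 8.732 kN.
Vertical equilibrium: R_A = ΣP − R_B = 26.25 − 8.732 = 17.52 kN.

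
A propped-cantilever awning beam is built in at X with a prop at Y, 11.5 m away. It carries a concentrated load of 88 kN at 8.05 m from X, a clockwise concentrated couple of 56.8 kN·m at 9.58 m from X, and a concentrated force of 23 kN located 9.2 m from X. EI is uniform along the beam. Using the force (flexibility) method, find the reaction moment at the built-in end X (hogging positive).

Take the reaction at Y as the redundant and release it; the primary structure is a cantilever fixed at X.
Downward deflection at the released point Y due to the loads:
  point load 88 at a = 8.05: Pa²(3L − a)/(6EI) = 25139/EI
  clockwise couple 56.8 at a = 9.58: M₀a(2L − a)/(2EI) = 3651/EI
  point load 23 at a = 9.2: Pa²(3L − a)/(6EI) = 8209/EI
  δ_0 = 36999/EI
Flexibility coefficient — unit upward force at Y: δ_{YY} = L³/(3EI) = 507/EI.
Compatibility at Y: δ_0 − R_Y·δ_{YY} = 0, so R_Y = 36999/507 = 72.98 kN.
Moment equilibrium about X: M_X = Σ(load moments about X) − R_Y·L = 976.8 − 72.98×11.5 = 137.5 kN·m.

M_X = 137.5 kN·m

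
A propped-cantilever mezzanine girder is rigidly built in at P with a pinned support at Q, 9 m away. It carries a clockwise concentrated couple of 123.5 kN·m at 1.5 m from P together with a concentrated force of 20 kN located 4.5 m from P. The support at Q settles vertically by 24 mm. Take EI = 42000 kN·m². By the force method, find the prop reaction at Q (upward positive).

R_Q = 8.391 kN

Remove the prop at Q; the released (primary) structure is a cantilever built in at P.
Downward deflection at the released point Q due to the loads:
  clockwise couple 123.5 at a = 1.5: M₀a(2L − a)/(2EI) = 1528/EI
  point load 20 at a = 4.5: Pa²(3L − a)/(6EI) = 1519/EI
  δ_0 = 3047/EI
Tip deflection under a unit load at Q: L³/(3EI) = 243/EI.
With EI = 42000 kN·m²: δ_0 = 0.072549 m and δ_{QQ} = 0.005786 m/kN.
Compatibility — the beam at Q must follow the support down by 0.024 m: δ_0 − R_Q·δ_{QQ} = 0.024, so R_Q = (0.072549 − 0.024)/0.005786 = 8.391 kN.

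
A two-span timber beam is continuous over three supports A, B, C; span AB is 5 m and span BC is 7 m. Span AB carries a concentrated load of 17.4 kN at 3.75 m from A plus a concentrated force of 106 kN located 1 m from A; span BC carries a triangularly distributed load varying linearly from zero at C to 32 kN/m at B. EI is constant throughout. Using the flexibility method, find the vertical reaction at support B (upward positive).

R_B = 139.1 kN

Release continuity at B by inserting a hinge; the redundant is the internal moment M_B. The primary structure is two simply-supported spans AB and BC.
Rotations at B on the released spans (each span's end-slope, ×1/EI):
  span AB: point load 17.4 at a = 3.75: Pab(L + a)/(6LEI) = 23.79/EI
  span AB: point load 106 at a = 1: Pab(L + a)/(6LEI) = 84.8/EI
  span BC: triangular load, peak 32: w₀L³/(45EI) = 243.9/EI
  relative rotation θ_0 = (108.6 + 243.9)/EI = 352.5/EI
A unit hogging moment at B produces rotation L₁/(3EI) + L₂/(3EI) = 4/EI.
Compatibility: M_B·(L₁+L₂)/(3EI) = θ_0, giving M_B = 88.13 kN·m (hogging).
Span AB, ΣM about A with M_B applied at B: R_B^{AB}·5 = 171.2 + 88.13, so R_B^{AB} = 51.88 kN and R_A = 123.4 − 51.88 = 71.52 kN.
Span BC, ΣM about C: R_B^{BC}·7 = 522.7 + 88.13, so R_B^{BC} = 87.26 kN and R_C = 112 − 87.26 = 24.74 kN.
R_B = 51.88 + 87.26 = 139.1 kN.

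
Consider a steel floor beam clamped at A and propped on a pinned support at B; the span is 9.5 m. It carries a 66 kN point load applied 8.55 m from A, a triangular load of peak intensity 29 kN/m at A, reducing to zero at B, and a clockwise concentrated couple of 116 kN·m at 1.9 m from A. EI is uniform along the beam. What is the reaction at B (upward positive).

R_B = 90.28 kN

Remove the prop at B; the released (primary) structure is a cantilever built in at A.
Free-end deflection of the primary structure under the applied loading (downward +):
  point load 66 at a = 8.55: Pa²(3L − a)/(6EI) = 16042/EI
  triangular load, peak 29 at the fixed end: w₀L⁴/(30EI) = 7874/EI
  clockwise couple 116 at a = 1.9: M₀a(2L − a)/(2EI) = 1884/EI
  δ_0 = 25800/EI
Flexibility coefficient — unit upward force at B: δ_{BB} = L³/(3EI) = 285.8/EI.
The prop prevents deflection at B: R_B = δ_0/δ_{BB} = 25800/285.8 = 90.28 kN.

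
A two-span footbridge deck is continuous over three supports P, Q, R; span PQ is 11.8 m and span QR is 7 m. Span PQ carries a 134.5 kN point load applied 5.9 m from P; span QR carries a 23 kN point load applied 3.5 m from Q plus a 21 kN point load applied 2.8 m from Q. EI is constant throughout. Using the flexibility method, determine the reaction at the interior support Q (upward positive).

Insert a hinge at Q; M_Q is the redundant, and each span becomes simply supported.
End slopes at the hinge Q, treating each span as simply supported:
  span PQ: point load 134.5 at a = 5.9: Pab(L + a)/(6LEI) = 1170/EI
  span QR: point load 23 at a = 3.5: Pab(L + b)/(6LEI) = 70.44/EI
  span QR: point load 21 at a = 2.8: Pab(L + b)/(6LEI) = 65.86/EI
  relative rotation θ_0 = (1170 + 136.3)/EI = 1307/EI
A unit hogging moment at Q produces rotation L₁/(3EI) + L₂/(3EI) = 6.267/EI.
Compatibility: M_Q·(L₁+L₂)/(3EI) = θ_0, giving M_Q = 208.5 kN·m (hogging).
Span PQ, ΣM about P with M_Q applied at Q: R_Q^{PQ}·11.8 = 793.5 + 208.5, so R_Q^{PQ} = 84.92 kN and R_P = 134.5 − 84.92 = 49.58 kN.
Span QR, ΣM about R: R_Q^{QR}·7 = 168.7 + 208.5, so R_Q^{QR} = 53.89 kN and R_R = 44 − 53.89 = -9.89 kN.
R_Q = 84.92 + 53.89 = 138.8 kN.

R_Q = 138.8 kN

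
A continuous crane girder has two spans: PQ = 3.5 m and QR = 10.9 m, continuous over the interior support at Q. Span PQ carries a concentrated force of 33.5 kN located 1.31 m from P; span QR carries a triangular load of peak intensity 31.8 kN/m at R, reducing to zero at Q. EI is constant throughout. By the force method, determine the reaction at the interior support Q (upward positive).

Take M_Q as the redundant. Released structure: two simple spans PQ and QR with a hinge at Q.
Discontinuity in slope at Q on the released structure — sum the simple-span end rotations:
  span PQ: point load 33.5 at a = 1.31: Pab(L + a)/(6LEI) = 22.01/EI
  span QR: triangular load, peak 31.8: 7w₀L³/(360EI) = 800.8/EI
  relative rotation θ_0 = (22.01 + 800.8)/EI = 822.8/EI
A unit hogging moment at Q produces rotation L₁/(3EI) + L₂/(3EI) = 4.8/EI.
Compatibility: M_Q·(L₁+L₂)/(3EI) = θ_0, giving M_Q = 171.4 kN·m (hogging).
Span PQ, ΣM about P with M_Q applied at Q: R_Q^{PQ}·3.5 = 43.88 + 171.4, so R_Q^{PQ} = 61.51 kN and R_P = 33.5 − 61.51 = -28.01 kN.
Span QR, ΣM about R: R_Q^{QR}·10.9 = 629.7 + 171.4, so R_Q^{QR} = 73.5 kN and R_R = 173.3 − 73.5 = 99.81 kN.
R_Q = 61.51 + 73.5 = 135 kN.

R_Q = 135 kN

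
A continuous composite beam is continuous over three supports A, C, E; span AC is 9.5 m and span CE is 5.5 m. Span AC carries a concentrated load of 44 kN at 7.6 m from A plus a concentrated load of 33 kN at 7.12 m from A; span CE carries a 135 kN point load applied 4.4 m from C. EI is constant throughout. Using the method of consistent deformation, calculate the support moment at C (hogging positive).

Take M_C as the redundant. Released structure: two simple spans AC and CE with a hinge at C.
Discontinuity in slope at C on the released structure — sum the simple-span end rotations:
  span AC: point load 44 at a = 7.6: Pab(L + a)/(6LEI) = 190.6/EI
  span AC: point load 33 at a = 7.12: Pab(L + a)/(6LEI) = 163.1/EI
  span CE: point load 135 at a = 4.4: Pab(L + b)/(6LEI) = 130.7/EI
  relative rotation θ_0 = (353.7 + 130.7)/EI = 484.3/EI
A unit hogging moment at C produces rotation L₁/(3EI) + L₂/(3EI) = 5/EI.
Compatibility: M_C·(L₁+L₂)/(3EI) = θ_0, giving M_C = 96.87 kN·m (hogging).

M_C = 96.87 kN·m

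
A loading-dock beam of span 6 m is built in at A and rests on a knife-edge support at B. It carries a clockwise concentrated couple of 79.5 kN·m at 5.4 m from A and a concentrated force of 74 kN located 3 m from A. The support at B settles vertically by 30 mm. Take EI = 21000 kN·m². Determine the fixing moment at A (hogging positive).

Remove the prop at B; the released (primary) structure is a cantilever built in at A.
Downward deflection at the released point B due to the loads:
  clockwise couple 79.5 at a = 5.4: M₀a(2L − a)/(2EI) = 1417/EI
  point load 74 at a = 3: Pa²(3L − a)/(6EI) = 1665/EI
  δ_0 = 3082/EI
Flexibility coefficient — unit upward force at B: δ_{BB} = L³/(3EI) = 72/EI.
With EI = 21000 kN·m²: δ_0 = 0.14675 m and δ_{BB} = 0.003429 m/kN.
Compatibility — the beam at B must follow the support down by 0.03 m: δ_0 − R_B·δ_{BB} = 0.03, so R_B = (0.14675 − 0.03)/0.003429 = 34.05 kN.
Moment equilibrium about A: M_A = Σ(load moments about A) − R_B·L = 301.5 − 34.05×6 = 97.19 kN·m.

M_A = 97.19 kN·m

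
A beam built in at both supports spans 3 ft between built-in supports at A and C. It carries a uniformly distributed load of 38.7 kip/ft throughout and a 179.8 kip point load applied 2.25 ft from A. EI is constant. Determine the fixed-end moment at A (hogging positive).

Release both end moments; the primary structure is a simply-supported span AC with redundants M_A and M_C.
End rotations of the released simple span under the applied load (×1/EI):
  at A: UDL 38.7: wL³/(24EI) = 43.54/EI
  at C: UDL 38.7: wL³/(24EI) = 43.54/EI
  at A: point load 179.8 at a = 2.25: Pab(L + b)/(6LEI) = 63.21/EI
  at C: point load 179.8 at a = 2.25: Pab(L + a)/(6LEI) = 88.5/EI
  θ_A0 = 106.7/EI,  θ_C0 = 132/EI
Flexibility coefficients: a unit moment at one end gives L/(3EI) there and L/(6EI) at the far end, so f₁₁ = f₂₂ = 1/EI and f₁₂ = f₂₁ = 0.5/EI.
Compatibility — zero rotation at each built-in end:
  1 M_A + 0.5 M_C = 106.7
  0.5 M_A + 1 M_C = 132
Solving the pair gives M_A = 54.31 kip·ft and M_C = 104.9 kip·ft (hogging).

M_A = 54.31 kip·ft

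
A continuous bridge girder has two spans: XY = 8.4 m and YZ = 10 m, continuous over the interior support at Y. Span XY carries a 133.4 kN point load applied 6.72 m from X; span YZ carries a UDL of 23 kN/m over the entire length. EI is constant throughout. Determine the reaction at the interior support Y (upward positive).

Insert a hinge at Y; M_Y is the redundant, and each span becomes simply supported.
Discontinuity in slope at Y on the released structure — sum the simple-span end rotations:
  span XY: point load 133.4 at a = 6.72: Pab(L + a)/(6LEI) = 451.8/EI
  span YZ: UDL 23: wL³/(24EI) = 958.3/EI
  relative rotation θ_0 = (451.8 + 958.3)/EI = 1410/EI
A unit hogging moment at Y produces rotation L₁/(3EI) + L₂/(3EI) = 6.133/EI.
Compatibility: M_Y·(L₁+L₂)/(3EI) = θ_0, giving M_Y = 229.9 kN·m (hogging).
Span XY, ΣM about X with M_Y applied at Y: R_Y^{XY}·8.4 = 896.4 + 229.9, so R_Y^{XY} = 134.1 kN and R_X = 133.4 − 134.1 = -0.6908 kN.
Span YZ, ΣM about Z: R_Y^{YZ}·10 = 1150 + 229.9, so R_Y^{YZ} = 138 kN and R_Z = 230 − 138 = 92.01 kN.
R_Y = 134.1 + 138 = 272.1 kN.

R_Y = 272.1 kN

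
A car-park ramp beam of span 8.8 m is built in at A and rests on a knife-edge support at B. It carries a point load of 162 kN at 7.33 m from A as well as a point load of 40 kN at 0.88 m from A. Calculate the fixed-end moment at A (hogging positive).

Release the roller at B. Primary structure: cantilever fixed at A.
Primary-structure tip deflection at B by superposition:
  point load 162 at a = 7.33: Pa²(3L − a)/(6EI) = 27664/EI
  point load 40 at a = 0.88: Pa²(3L − a)/(6EI) = 131.8/EI
  δ_0 = 27796/EI
Tip deflection under a unit load at B: L³/(3EI) = 227.2/EI.
The prop prevents deflection at B: R_B = δ_0/δ_{BB} = 27796/227.2 = 122.4 kN.
Moment equilibrium about A: M_A = Σ(load moments about A) − R_B·L = 1223 − 122.4×8.8 = 145.8 kN·m.

M_A = 145.8 kN·m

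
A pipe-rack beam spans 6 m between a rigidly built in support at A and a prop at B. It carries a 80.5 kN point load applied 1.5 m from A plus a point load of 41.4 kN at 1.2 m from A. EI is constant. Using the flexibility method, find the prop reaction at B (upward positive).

Take the reaction at B as the redundant and release it; the primary structure is a cantilever fixed at A.
Primary-structure tip deflection at B by superposition:
  point load 80.5 at a = 1.5: Pa²(3L − a)/(6EI) = 498.1/EI
  point load 41.4 at a = 1.2: Pa²(3L − a)/(6EI) = 166.9/EI
  δ_0 = 665/EI
Flexibility coefficient — unit upward force at B: δ_{BB} = L³/(3EI) = 72/EI.
Compatibility at B: δ_0 − R_B·δ_{BB} = 0, so R_B = 665/72 = 9.236 kN.

R_B = 9.236 kN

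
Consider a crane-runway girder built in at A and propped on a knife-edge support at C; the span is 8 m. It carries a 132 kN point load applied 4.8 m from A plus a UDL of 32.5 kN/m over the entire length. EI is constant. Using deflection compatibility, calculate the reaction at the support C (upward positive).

R_C = 154.5 kN

Take the reaction at C as the redundant and release it; the primary structure is a cantilever fixed at A.
Downward deflection at the released point C due to the loads:
  point load 132 at a = 4.8: Pa²(3L − a)/(6EI) = 9732/EI
  UDL 32.5: wL⁴/(8EI) = 16640/EI
  δ_0 = 26372/EI
Tip deflection under a unit load at C: L³/(3EI) = 170.7/EI.
The prop prevents deflection at C: R_C = δ_0/δ_{CC} = 26372/170.7 = 154.5 kN.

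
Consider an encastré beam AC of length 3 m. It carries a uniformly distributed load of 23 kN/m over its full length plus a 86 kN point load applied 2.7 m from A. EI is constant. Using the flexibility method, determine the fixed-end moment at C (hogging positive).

Take the two fixed-end moments M_A, M_C as redundants; the released structure is the simple span AC.
On the primary (simply-supported) span, the end slopes from the loading are:
  at A: UDL 23: wL³/(24EI) = 25.88/EI
  at C: UDL 23: wL³/(24EI) = 25.88/EI
  at A: point load 86 at a = 2.7: Pab(L + b)/(6LEI) = 12.77/EI
  at C: point load 86 at a = 2.7: Pab(L + a)/(6LEI) = 22.06/EI
  θ_A0 = 38.65/EI,  θ_C0 = 47.93/EI
Flexibility coefficients: a unit moment at one end gives L/(3EI) there and L/(6EI) at the far end, so f₁₁ = f₂₂ = 1/EI and f₁₂ = f₂₁ = 0.5/EI.
Compatibility — zero rotation at each built-in end:
  1 M_A + 0.5 M_C = 38.65
  0.5 M_A + 1 M_C = 47.93
Solving the pair gives M_A = 19.57 kN·m and M_C = 38.15 kN·m (hogging).

M_C = 38.15 kN·m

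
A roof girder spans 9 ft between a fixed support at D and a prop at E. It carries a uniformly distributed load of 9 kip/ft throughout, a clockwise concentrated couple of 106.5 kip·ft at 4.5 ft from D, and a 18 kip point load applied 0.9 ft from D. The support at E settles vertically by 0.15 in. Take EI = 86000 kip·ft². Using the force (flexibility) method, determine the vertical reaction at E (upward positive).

Remove the prop at E; the released (primary) structure is a cantilever built in at D.
Primary-structure tip deflection at E by superposition:
  UDL 9: wL⁴/(8EI) = 7381/EI
  clockwise couple 106.5 at a = 4.5: M₀a(2L − a)/(2EI) = 3235/EI
  point load 18 at a = 0.9: Pa²(3L − a)/(6EI) = 63.42/EI
  δ_0 = 10679/EI
Tip deflection under a unit load at E: L³/(3EI) = 243/EI.
With EI = 86000 kip·ft²: δ_0 = 0.12418 ft and δ_{EE} = 0.002826 ft/kip.
Compatibility — the beam at E must follow the support down by 0.0125 ft: δ_0 − R_E·δ_{EE} = 0.0125, so R_E = (0.12418 − 0.0125)/0.002826 = 39.52 kip.

R_E = 39.52 kip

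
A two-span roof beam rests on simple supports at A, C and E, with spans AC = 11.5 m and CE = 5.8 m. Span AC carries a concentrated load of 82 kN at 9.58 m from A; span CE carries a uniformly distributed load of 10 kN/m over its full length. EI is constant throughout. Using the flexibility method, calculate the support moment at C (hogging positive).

M_C = 94 kN·m

Insert a hinge at C; M_C is the redundant, and each span becomes simply supported.
End slopes at the hinge C, treating each span as simply supported:
  span AC: point load 82 at a = 9.58: Pab(L + a)/(6LEI) = 460.8/EI
  span CE: UDL 10: wL³/(24EI) = 81.3/EI
  relative rotation θ_0 = (460.8 + 81.3)/EI = 542.1/EI
A unit hogging moment at C produces rotation L₁/(3EI) + L₂/(3EI) = 5.767/EI.
Compatibility: M_C·(L₁+L₂)/(3EI) = θ_0, giving M_C = 94 kN·m (hogging).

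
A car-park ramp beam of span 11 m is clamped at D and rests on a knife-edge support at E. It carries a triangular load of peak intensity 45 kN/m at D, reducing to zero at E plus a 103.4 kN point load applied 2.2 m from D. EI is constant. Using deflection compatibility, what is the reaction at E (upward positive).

Choose R_E as the redundant. The primary structure is the cantilever fixed at D.
Free-end deflection of the primary structure under the applied loading (downward +):
  triangular load, peak 45 at the fixed end: w₀L⁴/(30EI) = 21962/EI
  point load 103.4 at a = 2.2: Pa²(3L − a)/(6EI) = 2569/EI
  δ_0 = 24531/EI
Flexibility coefficient — unit upward force at E: δ_{EE} = L³/(3EI) = 443.7/EI.
The prop prevents deflection at E: R_E = δ_0/δ_{EE} = 24531/443.7 = 55.29 kN.

R_E = 55.29 kN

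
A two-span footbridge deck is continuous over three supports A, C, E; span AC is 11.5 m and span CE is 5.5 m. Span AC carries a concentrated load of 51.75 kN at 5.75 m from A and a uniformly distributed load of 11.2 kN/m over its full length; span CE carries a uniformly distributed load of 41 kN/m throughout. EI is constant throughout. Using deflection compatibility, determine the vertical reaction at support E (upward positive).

Release continuity at C by inserting a hinge; the redundant is the internal moment M_C. The primary structure is two simply-supported spans AC and CE.
Discontinuity in slope at C on the released structure — sum the simple-span end rotations:
  span AC: point load 51.75 at a = 5.75: Pab(L + a)/(6LEI) = 427.7/EI
  span AC: UDL 11.2: wL³/(24EI) = 709.7/EI
  span CE: UDL 41: wL³/(24EI) = 284.2/EI
  relative rotation θ_0 = (1137 + 284.2)/EI = 1422/EI
A unit hogging moment at C produces rotation L₁/(3EI) + L₂/(3EI) = 5.667/EI.
Slope continuity at C: θ_0 = M_C·5.667/EI, so M_C = 1422/5.667 = 250.9 kN·m (hogging).
Span CE, ΣM about E: R_C^{CE}·5.5 = 620.1 + 250.9, so R_C^{CE} = 158.4 kN and R_E = 225.5 − 158.4 = 67.13 kN.

R_E = 67.13 kN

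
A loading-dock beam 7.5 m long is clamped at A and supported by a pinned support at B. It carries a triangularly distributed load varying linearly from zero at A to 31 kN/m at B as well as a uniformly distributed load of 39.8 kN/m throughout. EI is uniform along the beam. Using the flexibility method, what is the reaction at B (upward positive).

Release the roller at B. Primary structure: cantilever fixed at A.
Deflection at B on the released cantilever, summing each load's contribution:
  triangular load, peak 31 at the free end: 11w₀L⁴/(120EI) = 8991/EI
  UDL 39.8: wL⁴/(8EI) = 15741/EI
  δ_0 = 24732/EI
Flexibility coefficient — unit upward force at B: δ_{BB} = L³/(3EI) = 140.6/EI.
Compatibility at B: δ_0 − R_B·δ_{BB} = 0, so R_B = 24732/140.6 = 175.9 kN.

R_B = 175.9 kN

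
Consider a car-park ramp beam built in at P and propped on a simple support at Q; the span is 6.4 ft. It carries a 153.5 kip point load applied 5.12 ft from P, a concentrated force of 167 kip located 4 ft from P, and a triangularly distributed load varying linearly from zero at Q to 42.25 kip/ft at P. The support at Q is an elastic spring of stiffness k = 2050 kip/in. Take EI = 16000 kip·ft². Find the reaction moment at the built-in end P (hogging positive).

Release the roller at Q. Primary structure: cantilever fixed at P.
Deflection at Q on the released cantilever, summing each load's contribution:
  point load 153.5 at a = 5.12: Pa²(3L − a)/(6EI) = 9443/EI
  point load 167 at a = 4: Pa²(3L − a)/(6EI) = 6769/EI
  triangular load, peak 42.25 at the fixed end: w₀L⁴/(30EI) = 2363/EI
  δ_0 = 18575/EI
Tip deflection under a unit load at Q: L³/(3EI) = 87.38/EI.
With EI = 16000 kip·ft²: δ_0 = 1.1609 ft and δ_{QQ} = 0.005461 ft/kip.
Compatibility — the spring shortens by R_Q/k under the reaction it provides: δ_0 − R_Q·δ_{QQ} = R_Q/k. With 1/k = 1/(2050×12) ft/kip = 0.000041 ft/kip, R_Q = δ_0 / (δ_{QQ} + 1/k) = 1.1609 / (0.005461 + 0.000041) = 211 kip.
Moment equilibrium about P: M_P = Σ(load moments about P) − R_Q·L = 1742 − 211×6.4 = 392 kip·ft.

M_P = 392 kip·ft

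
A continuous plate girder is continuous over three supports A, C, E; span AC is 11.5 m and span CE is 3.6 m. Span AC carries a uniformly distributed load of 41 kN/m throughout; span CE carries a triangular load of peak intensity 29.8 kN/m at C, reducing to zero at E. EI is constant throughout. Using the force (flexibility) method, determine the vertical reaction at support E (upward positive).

R_E = -127.2 kN

Insert a hinge at C; M_C is the redundant, and each span becomes simply supported.
Discontinuity in slope at C on the released structure — sum the simple-span end rotations:
  span AC: UDL 41: wL³/(24EI) = 2598/EI
  span CE: triangular load, peak 29.8: w₀L³/(45EI) = 30.9/EI
  relative rotation θ_0 = (2598 + 30.9)/EI = 2629/EI
A unit hogging moment at C produces rotation L₁/(3EI) + L₂/(3EI) = 5.033/EI.
Compatibility: M_C·(L₁+L₂)/(3EI) = θ_0, giving M_C = 522.3 kN·m (hogging).
Span CE, ΣM about E: R_C^{CE}·3.6 = 128.7 + 522.3, so R_C^{CE} = 180.9 kN and R_E = 53.64 − 180.9 = -127.2 kN.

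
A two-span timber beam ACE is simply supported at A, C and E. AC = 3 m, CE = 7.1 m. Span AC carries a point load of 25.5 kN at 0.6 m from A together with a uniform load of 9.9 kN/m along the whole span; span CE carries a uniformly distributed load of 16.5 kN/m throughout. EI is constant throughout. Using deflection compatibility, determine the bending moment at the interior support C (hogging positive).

M_C = 78.58 kN·m

Release continuity at C by inserting a hinge; the redundant is the internal moment M_C. The primary structure is two simply-supported spans AC and CE.
Rotations at C on the released spans (each span's end-slope, ×1/EI):
  span AC: point load 25.5 at a = 0.6: Pab(L + a)/(6LEI) = 7.344/EI
  span AC: UDL 9.9: wL³/(24EI) = 11.14/EI
  span CE: UDL 16.5: wL³/(24EI) = 246.1/EI
  relative rotation θ_0 = (18.48 + 246.1)/EI = 264.5/EI
A unit hogging moment at C produces rotation L₁/(3EI) + L₂/(3EI) = 3.367/EI.
Compatibility: M_C·(L₁+L₂)/(3EI) = θ_0, giving M_C = 78.58 kN·m (hogging).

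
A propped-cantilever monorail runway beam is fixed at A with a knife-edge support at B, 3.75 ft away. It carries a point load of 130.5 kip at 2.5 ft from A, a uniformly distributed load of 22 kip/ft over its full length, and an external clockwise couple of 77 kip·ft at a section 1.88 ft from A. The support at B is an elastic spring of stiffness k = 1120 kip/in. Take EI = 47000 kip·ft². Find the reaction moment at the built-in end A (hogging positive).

Release the roller at B. Primary structure: cantilever fixed at A.
Downward deflection at the released point B due to the loads:
  point load 130.5 at a = 2.5: Pa²(3L − a)/(6EI) = 1189/EI
  UDL 22: wL⁴/(8EI) = 543.8/EI
  clockwise couple 77 at a = 1.88: M₀a(2L − a)/(2EI) = 406.8/EI
  δ_0 = 2140/EI
Flexibility coefficient — unit upward force at B: δ_{BB} = L³/(3EI) = 17.58/EI.
With EI = 47000 kip·ft²: δ_0 = 0.045533 ft and δ_{BB} = 0.000374 ft/kip.
Compatibility — the spring shortens by R_B/k under the reaction it provides: δ_0 − R_B·δ_{BB} = R_B/k. With 1/k = 1/(1120×12) ft/kip = 0.000074 ft/kip, R_B = δ_0 / (δ_{BB} + 1/k) = 0.045533 / (0.000374 + 0.000074) = 101.5 kip.
Moment equilibrium about A: M_A = Σ(load moments about A) − R_B·L = 557.9 − 101.5×3.75 = 177.1 kip·ft.

M_A = 177.1 kip·ft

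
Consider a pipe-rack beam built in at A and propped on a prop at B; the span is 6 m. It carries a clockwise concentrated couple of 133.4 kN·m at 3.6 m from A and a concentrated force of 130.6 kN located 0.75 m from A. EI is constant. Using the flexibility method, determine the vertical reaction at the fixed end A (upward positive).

R_A = 99.65 kN

Choose R_B as the redundant. The primary structure is the cantilever fixed at A.
Deflection at B on the released cantilever, summing each load's contribution:
  clockwise couple 133.4 at a = 3.6: M₀a(2L − a)/(2EI) = 2017/EI
  point load 130.6 at a = 0.75: Pa²(3L − a)/(6EI) = 211.2/EI
  δ_0 = 2228/EI
Tip deflection under a unit load at B: L³/(3EI) = 72/EI.
Compatibility at B: δ_0 − R_B·δ_{BB} = 0, so R_B = 2228/72 = 30.95 kN.
Vertical equilibrium: R_A = ΣP − R_B = 130.6 − 30.95 = 99.65 kN.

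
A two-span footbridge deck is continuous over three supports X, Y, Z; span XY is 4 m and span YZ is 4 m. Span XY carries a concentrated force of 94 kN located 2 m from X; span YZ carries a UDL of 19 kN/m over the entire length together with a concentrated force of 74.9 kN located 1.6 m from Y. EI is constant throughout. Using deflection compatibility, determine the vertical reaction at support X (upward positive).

Release continuity at Y by inserting a hinge; the redundant is the internal moment M_Y. The primary structure is two simply-supported spans XY and YZ.
Rotations at Y on the released spans (each span's end-slope, ×1/EI):
  span XY: point load 94 at a = 2: Pab(L + a)/(6LEI) = 94/EI
  span YZ: UDL 19: wL³/(24EI) = 50.67/EI
  span YZ: point load 74.9 at a = 1.6: Pab(L + b)/(6LEI) = 76.7/EI
  relative rotation θ_0 = (94 + 127.4)/EI = 221.4/EI
A unit hogging moment at Y produces rotation L₁/(3EI) + L₂/(3EI) = 2.667/EI.
Slope continuity at Y: θ_0 = M_Y·2.667/EI, so M_Y = 221.4/2.667 = 83.01 kN·m (hogging).
Span XY, ΣM about X with M_Y applied at Y: R_Y^{XY}·4 = 188 + 83.01, so R_Y^{XY} = 67.75 kN and R_X = 94 − 67.75 = 26.25 kN.

R_X = 26.25 kN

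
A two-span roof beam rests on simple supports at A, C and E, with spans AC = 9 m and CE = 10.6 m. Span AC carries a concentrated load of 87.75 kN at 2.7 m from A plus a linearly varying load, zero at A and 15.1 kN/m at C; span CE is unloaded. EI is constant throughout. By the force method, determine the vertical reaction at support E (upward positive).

R_E = -8.202 kN

Release continuity at C by inserting a hinge; the redundant is the internal moment M_C. The primary structure is two simply-supported spans AC and CE.
Rotations at C on the released spans (each span's end-slope, ×1/EI):
  span AC: point load 87.75 at a = 2.7: Pab(L + a)/(6LEI) = 323.4/EI
  span AC: triangular load, peak 15.1: w₀L³/(45EI) = 244.6/EI
  relative rotation θ_0 = (568 + 0)/EI = 568/EI
A unit hogging moment at C produces rotation L₁/(3EI) + L₂/(3EI) = 6.533/EI.
Slope continuity at C: θ_0 = M_C·6.533/EI, so M_C = 568/6.533 = 86.94 kN·m (hogging).
Span CE, ΣM about E: R_C^{CE}·10.6 = 0 + 86.94, so R_C^{CE} = 8.202 kN and R_E = 0 − 8.202 = -8.202 kN.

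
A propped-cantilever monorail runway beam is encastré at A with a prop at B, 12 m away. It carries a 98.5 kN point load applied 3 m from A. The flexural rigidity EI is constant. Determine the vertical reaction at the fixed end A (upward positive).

Remove the prop at B; the released (primary) structure is a cantilever built in at A.
Free-end deflection of the primary structure under the applied loading (downward +):
  point load 98.5 at a = 3: Pa²(3L − a)/(6EI) = 4876/EI
Flexibility coefficient — unit upward force at B: δ_{BB} = L³/(3EI) = 576/EI.
The prop prevents deflection at B: R_B = δ_0/δ_{BB} = 4876/576 = 8.465 kN.
Vertical equilibrium: R_A = ΣP − R_B = 98.5 − 8.465 = 90.04 kN.

R_A = 90.04 kN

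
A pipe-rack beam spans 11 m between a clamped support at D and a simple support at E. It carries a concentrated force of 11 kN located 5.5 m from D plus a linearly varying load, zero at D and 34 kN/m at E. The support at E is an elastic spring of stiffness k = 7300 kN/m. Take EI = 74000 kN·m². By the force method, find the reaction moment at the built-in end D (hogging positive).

M_D = 288.8 kN·m

Release the roller at E. Primary structure: cantilever fixed at D.
Primary-structure tip deflection at E by superposition:
  point load 11 at a = 5.5: Pa²(3L − a)/(6EI) = 1525/EI
  triangular load, peak 34 at the free end: 11w₀L⁴/(120EI) = 45631/EI
  δ_0 = 47156/EI
Flexibility coefficient — unit upward force at E: δ_{EE} = L³/(3EI) = 443.7/EI.
With EI = 74000 kN·m²: δ_0 = 0.63725 m and δ_{EE} = 0.005995 m/kN.
Compatibility — the spring shortens by R_E/k under the reaction it provides: δ_0 − R_E·δ_{EE} = R_E/k. With 1/k = 0.000137 m/kN, R_E = δ_0 / (δ_{EE} + 1/k) = 0.63725 / (0.005995 + 0.000137) = 103.9 kN.
Moment equilibrium about D: M_D = Σ(load moments about D) − R_E·L = 1432 − 103.9×11 = 288.8 kN·m.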